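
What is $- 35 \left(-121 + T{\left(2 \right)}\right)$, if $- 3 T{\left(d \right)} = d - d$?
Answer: $4235$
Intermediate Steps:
$T{\left(d \right)} = 0$ ($T{\left(d \right)} = - \frac{d - d}{3} = \left(- \frac{1}{3}\right) 0 = 0$)
$- 35 \left(-121 + T{\left(2 \right)}\right) = - 35 \left(-121 + 0\right) = \left(-35\right) \left(-121\right) = 4235$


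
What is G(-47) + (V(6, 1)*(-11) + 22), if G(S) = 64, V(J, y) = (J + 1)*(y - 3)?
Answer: 240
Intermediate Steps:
V(J, y) = (1 + J)*(-3 + y)
G(-47) + (V(6, 1)*(-11) + 22) = 64 + ((-3 + 1 - 3*6 + 6*1)*(-11) + 22) = 64 + ((-3 + 1 - 18 + 6)*(-11) + 22) = 64 + (-14*(-11) + 22) = 64 + (154 + 22) = 64 + 176 = 240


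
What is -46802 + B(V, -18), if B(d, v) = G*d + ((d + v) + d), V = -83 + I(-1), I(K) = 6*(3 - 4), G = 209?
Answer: -65599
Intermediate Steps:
I(K) = -6 (I(K) = 6*(-1) = -6)
V = -89 (V = -83 - 6 = -89)
B(d, v) = v + 211*d (B(d, v) = 209*d + ((d + v) + d) = 209*d + (v + 2*d) = v + 211*d)
-46802 + B(V, -18) = -46802 + (-18 + 211*(-89)) = -46802 + (-18 - 18779) = -46802 - 18797 = -65599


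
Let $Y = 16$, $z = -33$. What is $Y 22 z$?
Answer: $-11616$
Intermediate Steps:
$Y 22 z = 16 \cdot 22 \left(-33\right) = 352 \left(-33\right) = -11616$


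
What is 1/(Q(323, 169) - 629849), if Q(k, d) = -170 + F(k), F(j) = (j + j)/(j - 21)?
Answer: -151/95132546 ≈ -1.5873e-6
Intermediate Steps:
F(j) = 2*j/(-21 + j) (F(j) = (2*j)/(-21 + j) = 2*j/(-21 + j))
Q(k, d) = -170 + 2*k/(-21 + k)
1/(Q(323, 169) - 629849) = 1/(42*(85 - 4*323)/(-21 + 323) - 629849) = 1/(42*(85 - 1292)/302 - 629849) = 1/(42*(1/302)*(-1207) - 629849) = 1/(-25347/151 - 629849) = 1/(-95132546/151) = -151/95132546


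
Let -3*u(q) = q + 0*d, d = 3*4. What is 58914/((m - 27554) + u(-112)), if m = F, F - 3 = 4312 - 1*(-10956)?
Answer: -176742/36737 ≈ -4.8110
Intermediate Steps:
F = 15271 (F = 3 + (4312 - 1*(-10956)) = 3 + (4312 + 10956) = 3 + 15268 = 15271)
m = 15271
d = 12
u(q) = -q/3 (u(q) = -(q + 0*12)/3 = -(q + 0)/3 = -q/3)
58914/((m - 27554) + u(-112)) = 58914/((15271 - 27554) - ⅓*(-112)) = 58914/(-12283 + 112/3) = 58914/(-36737/3) = 58914*(-3/36737) = -176742/36737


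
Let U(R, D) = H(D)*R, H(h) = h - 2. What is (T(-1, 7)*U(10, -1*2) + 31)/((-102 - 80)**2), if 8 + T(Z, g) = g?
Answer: 71/33124 ≈ 0.0021435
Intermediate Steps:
H(h) = -2 + h
T(Z, g) = -8 + g
U(R, D) = R*(-2 + D) (U(R, D) = (-2 + D)*R = R*(-2 + D))
(T(-1, 7)*U(10, -1*2) + 31)/((-102 - 80)**2) = ((-8 + 7)*(10*(-2 - 1*2)) + 31)/((-102 - 80)**2) = (-10*(-2 - 2) + 31)/((-182)**2) = (-10*(-4) + 31)/33124 = (-1*(-40) + 31)*(1/33124) = (40 + 31)*(1/33124) = 71*(1/33124) = 71/33124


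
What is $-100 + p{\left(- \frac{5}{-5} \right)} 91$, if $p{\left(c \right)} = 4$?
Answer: $264$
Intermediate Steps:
$-100 + p{\left(- \frac{5}{-5} \right)} 91 = -100 + 4 \cdot 91 = -100 + 364 = 264$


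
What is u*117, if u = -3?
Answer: -351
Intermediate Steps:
u*117 = -3*117 = -351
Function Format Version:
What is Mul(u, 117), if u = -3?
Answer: -351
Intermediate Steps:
Mul(u, 117) = Mul(-3, 117) = -351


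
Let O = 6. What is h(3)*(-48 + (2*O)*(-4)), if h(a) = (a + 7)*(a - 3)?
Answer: 0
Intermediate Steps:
h(a) = (-3 + a)*(7 + a) (h(a) = (7 + a)*(-3 + a) = (-3 + a)*(7 + a))
h(3)*(-48 + (2*O)*(-4)) = (-21 + 3**2 + 4*3)*(-48 + (2*6)*(-4)) = (-21 + 9 + 12)*(-48 + 12*(-4)) = 0*(-48 - 48) = 0*(-96) = 0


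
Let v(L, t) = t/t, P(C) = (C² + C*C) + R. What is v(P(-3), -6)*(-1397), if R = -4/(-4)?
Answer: -1397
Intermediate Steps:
R = 1 (R = -4*(-¼) = 1)
P(C) = 1 + 2*C² (P(C) = (C² + C*C) + 1 = (C² + C²) + 1 = 2*C² + 1 = 1 + 2*C²)
v(L, t) = 1
v(P(-3), -6)*(-1397) = 1*(-1397) = -1397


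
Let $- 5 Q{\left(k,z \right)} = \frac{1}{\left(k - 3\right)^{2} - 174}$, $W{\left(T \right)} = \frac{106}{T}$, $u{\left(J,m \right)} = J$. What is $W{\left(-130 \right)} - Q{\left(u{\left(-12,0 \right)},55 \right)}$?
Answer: $- \frac{538}{663} \approx -0.81146$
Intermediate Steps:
$Q{\left(k,z \right)} = - \frac{1}{5 \left(-174 + \left(-3 + k\right)^{2}\right)}$ ($Q{\left(k,z \right)} = - \frac{1}{5 \left(\left(k - 3\right)^{2} - 174\right)} = - \frac{1}{5 \left(\left(-3 + k\right)^{2} - 174\right)} = - \frac{1}{5 \left(-174 + \left(-3 + k\right)^{2}\right)}$)
$W{\left(-130 \right)} - Q{\left(u{\left(-12,0 \right)},55 \right)} = \frac{106}{-130} - - \frac{1}{-870 + 5 \left(-3 - 12\right)^{2}} = 106 \left(- \frac{1}{130}\right) - - \frac{1}{-870 + 5 \left(-15\right)^{2}} = - \frac{53}{65} - - \frac{1}{-870 + 5 \cdot 225} = - \frac{53}{65} - - \frac{1}{-870 + 1125} = - \frac{53}{65} - - \frac{1}{255} = - \frac{53}{65} + \frac{1}{255} = - \frac{538}{663}$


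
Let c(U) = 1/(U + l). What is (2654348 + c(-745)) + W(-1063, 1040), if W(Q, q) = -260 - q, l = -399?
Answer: 3035086911/1144 ≈ 2.6530e+6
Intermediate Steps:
c(U) = 1/(-399 + U) (c(U) = 1/(U - 399) = 1/(-399 + U))
(2654348 + c(-745)) + W(-1063, 1040) = (2654348 + 1/(-399 - 745)) + (-260 - 1*1040) = (2654348 + 1/(-1144)) + (-260 - 1040) = (2654348 - 1/1144) - 1300 = 3036574111/1144 - 1300 = 3035086911/1144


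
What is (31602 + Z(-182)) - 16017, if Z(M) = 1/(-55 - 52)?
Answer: 1667594/107 ≈ 15585.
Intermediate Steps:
Z(M) = -1/107 (Z(M) = 1/(-107) = -1/107)
(31602 + Z(-182)) - 16017 = (31602 - 1/107) - 16017 = 3381413/107 - 16017 = 1667594/107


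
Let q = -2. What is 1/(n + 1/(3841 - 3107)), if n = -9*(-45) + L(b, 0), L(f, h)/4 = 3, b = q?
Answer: 734/306079 ≈ 0.0023981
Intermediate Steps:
b = -2
L(f, h) = 12 (L(f, h) = 4*3 = 12)
n = 417 (n = -9*(-45) + 12 = 405 + 12 = 417)
1/(n + 1/(3841 - 3107)) = 1/(417 + 1/(3841 - 3107)) = 1/(417 + 1/734) = 1/(306079/734) = 734/306079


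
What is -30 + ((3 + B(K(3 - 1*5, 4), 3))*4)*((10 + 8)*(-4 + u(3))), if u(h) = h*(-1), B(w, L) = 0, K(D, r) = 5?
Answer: -1542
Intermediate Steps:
u(h) = -h
-30 + ((3 + B(K(3 - 1*5, 4), 3))*4)*((10 + 8)*(-4 + u(3))) = -30 + ((3 + 0)*4)*((10 + 8)*(-4 - 1*3)) = -30 + (3*4)*(18*(-4 - 3)) = -30 + 12*(18*(-7)) = -30 + 12*(-126) = -30 - 1512 = -1542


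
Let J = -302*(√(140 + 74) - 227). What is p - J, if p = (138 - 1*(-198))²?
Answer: 44342 + 302*√214 ≈ 48760.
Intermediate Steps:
J = 68554 - 302*√214 (J = -302*(√214 - 227) = -302*(-227 + √214) = 68554 - 302*√214 ≈ 64136.)
p = 112896 (p = (138 + 198)² = 336² = 112896)
p - J = 112896 - (68554 - 302*√214) = 112896 + (-68554 + 302*√214) = 44342 + 302*√214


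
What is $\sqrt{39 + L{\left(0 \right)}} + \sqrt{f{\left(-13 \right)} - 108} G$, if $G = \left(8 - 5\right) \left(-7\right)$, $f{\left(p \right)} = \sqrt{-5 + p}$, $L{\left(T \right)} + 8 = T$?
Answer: $\sqrt{31} - 21 \sqrt{-108 + 3 i \sqrt{2}} \approx 1.282 - 218.28 i$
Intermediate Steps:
$L{\left(T \right)} = -8 + T$
$G = -21$ ($G = 3 \left(-7\right) = -21$)
$\sqrt{39 + L{\left(0 \right)}} + \sqrt{f{\left(-13 \right)} - 108} G = \sqrt{39 + \left(-8 + 0\right)} + \sqrt{\sqrt{-5 - 13} - 108} \left(-21\right) = \sqrt{39 - 8} + \sqrt{\sqrt{-18} - 108} \left(-21\right) = \sqrt{31} + \sqrt{3 i \sqrt{2} - 108} \left(-21\right) = \sqrt{31} + \sqrt{-108 + 3 i \sqrt{2}} \left(-21\right) = \sqrt{31} - 21 \sqrt{-108 + 3 i \sqrt{2}}$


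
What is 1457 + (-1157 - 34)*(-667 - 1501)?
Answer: 2583545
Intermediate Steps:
1457 + (-1157 - 34)*(-667 - 1501) = 1457 - 1191*(-2168) = 1457 + 2582088 = 2583545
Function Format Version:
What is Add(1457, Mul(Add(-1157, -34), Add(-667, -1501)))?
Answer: 2583545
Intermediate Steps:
Add(1457, Mul(Add(-1157, -34), Add(-667, -1501))) = Add(1457, Mul(-1191, -2168)) = Add(1457, 2582088) = 2583545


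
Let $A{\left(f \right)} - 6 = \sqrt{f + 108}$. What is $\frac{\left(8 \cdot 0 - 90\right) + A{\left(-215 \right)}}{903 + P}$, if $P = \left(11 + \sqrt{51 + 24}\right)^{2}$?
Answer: $- \frac{92316}{1171501} + \frac{9240 \sqrt{3}}{1171501} - \frac{110 i \sqrt{321}}{1171501} + \frac{1099 i \sqrt{107}}{1171501} \approx -0.06514 + 0.0080216 i$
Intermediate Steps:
$A{\left(f \right)} = 6 + \sqrt{108 + f}$ ($A{\left(f \right)} = 6 + \sqrt{f + 108} = 6 + \sqrt{108 + f}$)
$P = \left(11 + 5 \sqrt{3}\right)^{2}$ ($P = \left(11 + \sqrt{75}\right)^{2} = \left(11 + 5 \sqrt{3}\right)^{2} \approx 386.53$)
$\frac{\left(8 \cdot 0 - 90\right) + A{\left(-215 \right)}}{903 + P} = \frac{\left(8 \cdot 0 - 90\right) + \left(6 + \sqrt{108 - 215}\right)}{903 + \left(196 + 110 \sqrt{3}\right)} = \frac{\left(0 - 90\right) + \left(6 + \sqrt{-107}\right)}{1099 + 110 \sqrt{3}} = \frac{-90 + \left(6 + i \sqrt{107}\right)}{1099 + 110 \sqrt{3}} = \frac{-84 + i \sqrt{107}}{1099 + 110 \sqrt{3}}$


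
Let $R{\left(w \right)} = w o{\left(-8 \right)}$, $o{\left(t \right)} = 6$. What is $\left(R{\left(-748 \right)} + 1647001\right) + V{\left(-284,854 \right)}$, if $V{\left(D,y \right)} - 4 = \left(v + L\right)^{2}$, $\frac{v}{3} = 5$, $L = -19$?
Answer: $1642533$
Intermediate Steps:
$v = 15$ ($v = 3 \cdot 5 = 15$)
$R{\left(w \right)} = 6 w$ ($R{\left(w \right)} = w 6 = 6 w$)
$V{\left(D,y \right)} = 20$ ($V{\left(D,y \right)} = 4 + \left(15 - 19\right)^{2} = 4 + \left(-4\right)^{2} = 4 + 16 = 20$)
$\left(R{\left(-748 \right)} + 1647001\right) + V{\left(-284,854 \right)} = \left(6 \left(-748\right) + 1647001\right) + 20 = \left(-4488 + 1647001\right) + 20 = 1642513 + 20 = 1642533$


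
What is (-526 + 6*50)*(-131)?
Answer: 29606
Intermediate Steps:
(-526 + 6*50)*(-131) = (-526 + 300)*(-131) = -226*(-131) = 29606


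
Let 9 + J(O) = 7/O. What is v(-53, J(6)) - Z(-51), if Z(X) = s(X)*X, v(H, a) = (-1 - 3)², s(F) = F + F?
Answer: -5186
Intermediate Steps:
s(F) = 2*F
J(O) = -9 + 7/O
v(H, a) = 16 (v(H, a) = (-4)² = 16)
Z(X) = 2*X² (Z(X) = (2*X)*X = 2*X²)
v(-53, J(6)) - Z(-51) = 16 - 2*(-51)² = 16 - 2*2601 = 16 - 1*5202 = 16 - 5202 = -5186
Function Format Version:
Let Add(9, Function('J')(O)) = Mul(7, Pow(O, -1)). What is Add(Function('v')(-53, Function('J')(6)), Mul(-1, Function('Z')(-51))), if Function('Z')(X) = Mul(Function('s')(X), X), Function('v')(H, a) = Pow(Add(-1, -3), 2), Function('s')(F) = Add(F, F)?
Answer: -5186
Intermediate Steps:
Function('s')(F) = Mul(2, F)
Function('J')(O) = Add(-9, Mul(7, Pow(O, -1)))
Function('v')(H, a) = 16 (Function('v')(H, a) = Pow(-4, 2) = 16)
Function('Z')(X) = Mul(2, Pow(X, 2)) (Function('Z')(X) = Mul(Mul(2, X), X) = Mul(2, Pow(X, 2)))
Add(Function('v')(-53, Function('J')(6)), Mul(-1, Function('Z')(-51))) = Add(16, Mul(-1, Mul(2, Pow(-51, 2)))) = Add(16, Mul(-1, Mul(2, 2601))) = Add(16, Mul(-1, 5202)) = Add(16, -5202) = -5186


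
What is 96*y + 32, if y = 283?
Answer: 27200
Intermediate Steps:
96*y + 32 = 96*283 + 32 = 27168 + 32 = 27200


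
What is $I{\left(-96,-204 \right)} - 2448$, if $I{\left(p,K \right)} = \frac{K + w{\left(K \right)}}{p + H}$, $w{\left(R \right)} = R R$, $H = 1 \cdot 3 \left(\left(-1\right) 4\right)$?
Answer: $- \frac{25483}{9} \approx -2831.4$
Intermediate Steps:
$H = -12$ ($H = 3 \left(-4\right) = -12$)
$w{\left(R \right)} = R^{2}$
$I{\left(p,K \right)} = \frac{K + K^{2}}{-12 + p}$ ($I{\left(p,K \right)} = \frac{K + K^{2}}{p - 12} = \frac{K + K^{2}}{-12 + p}$)
$I{\left(-96,-204 \right)} - 2448 = - \frac{204 \left(1 - 204\right)}{-12 - 96} - 2448 = \left(-204\right) \frac{1}{-108} \left(-203\right) - 2448 = \left(-204\right) \left(- \frac{1}{108}\right) \left(-203\right) - 2448 = - \frac{3451}{9} - 2448 = - \frac{25483}{9}$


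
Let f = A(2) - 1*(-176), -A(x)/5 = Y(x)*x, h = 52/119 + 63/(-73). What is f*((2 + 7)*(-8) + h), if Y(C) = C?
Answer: -98149740/8687 ≈ -11298.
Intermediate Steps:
h = -3701/8687 (h = 52*(1/119) + 63*(-1/73) = 52/119 - 63/73 = -3701/8687 ≈ -0.42604)
A(x) = -5*x**2 (A(x) = -5*x*x = -5*x**2)
f = 156 (f = -5*2**2 - 1*(-176) = -5*4 + 176 = -20 + 176 = 156)
f*((2 + 7)*(-8) + h) = 156*((2 + 7)*(-8) - 3701/8687) = 156*(9*(-8) - 3701/8687) = 156*(-72 - 3701/8687) = 156*(-629165/8687) = -98149740/8687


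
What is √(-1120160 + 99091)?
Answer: I*√1021069 ≈ 1010.5*I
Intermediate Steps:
√(-1120160 + 99091) = √(-1021069) = I*√1021069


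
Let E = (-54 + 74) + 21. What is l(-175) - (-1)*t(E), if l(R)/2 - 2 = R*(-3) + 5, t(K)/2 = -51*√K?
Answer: 1064 - 102*√41 ≈ 410.88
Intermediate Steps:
E = 41 (E = 20 + 21 = 41)
t(K) = -102*√K (t(K) = 2*(-51*√K) = -102*√K)
l(R) = 14 - 6*R (l(R) = 4 + 2*(R*(-3) + 5) = 4 + 2*(-3*R + 5) = 4 + 2*(5 - 3*R) = 4 + (10 - 6*R) = 14 - 6*R)
l(-175) - (-1)*t(E) = (14 - 6*(-175)) - (-1)*(-102*√41) = (14 + 1050) - 102*√41 = 1064 - 102*√41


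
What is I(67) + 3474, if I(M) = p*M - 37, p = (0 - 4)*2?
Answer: 2901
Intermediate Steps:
p = -8 (p = -4*2 = -8)
I(M) = -37 - 8*M (I(M) = -8*M - 37 = -37 - 8*M)
I(67) + 3474 = (-37 - 8*67) + 3474 = (-37 - 536) + 3474 = -573 + 3474 = 2901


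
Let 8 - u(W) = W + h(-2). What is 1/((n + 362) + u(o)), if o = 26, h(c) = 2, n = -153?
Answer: 1/189 ≈ 0.0052910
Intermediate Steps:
u(W) = 6 - W (u(W) = 8 - (W + 2) = 8 - (2 + W) = 8 + (-2 - W) = 6 - W)
1/((n + 362) + u(o)) = 1/((-153 + 362) + (6 - 1*26)) = 1/(209 + (6 - 26)) = 1/(209 - 20) = 1/189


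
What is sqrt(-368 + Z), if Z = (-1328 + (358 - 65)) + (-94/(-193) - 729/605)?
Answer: I*sqrt(158168442730)/10615 ≈ 37.466*I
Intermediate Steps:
Z = -120935602/116765 (Z = (-1328 + 293) + (-94*(-1/193) - 729*1/605) = -1035 + (94/193 - 729/605) = -1035 - 83827/116765 = -120935602/116765 ≈ -1035.7)
sqrt(-368 + Z) = sqrt(-368 - 120935602/116765) = sqrt(-163905122/116765) = I*sqrt(158168442730)/10615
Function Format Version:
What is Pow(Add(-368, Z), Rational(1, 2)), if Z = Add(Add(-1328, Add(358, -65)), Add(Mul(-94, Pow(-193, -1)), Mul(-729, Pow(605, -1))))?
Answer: Mul(Rational(1, 10615), I, Pow(158168442730, Rational(1, 2))) ≈ Mul(37.466, I)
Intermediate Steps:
Z = Rational(-120935602, 116765) (Z = Add(Add(-1328, 293), Add(Mul(-94, Rational(-1, 193)), Mul(-729, Rational(1, 605)))) = Add(-1035, Add(Rational(94, 193), Rational(-729, 605))) = Add(-1035, Rational(-83827, 116765)) = Rational(-120935602, 116765) ≈ -1035.7)
Pow(Add(-368, Z), Rational(1, 2)) = Pow(Add(-368, Rational(-120935602, 116765)), Rational(1, 2)) = Pow(Rational(-163905122, 116765), Rational(1, 2)) = Mul(Rational(1, 10615), I, Pow(158168442730, Rational(1, 2)))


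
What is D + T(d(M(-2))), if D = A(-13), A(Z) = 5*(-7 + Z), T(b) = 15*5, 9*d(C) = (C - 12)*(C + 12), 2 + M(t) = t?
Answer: -25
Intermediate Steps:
M(t) = -2 + t
d(C) = (-12 + C)*(12 + C)/9 (d(C) = ((C - 12)*(C + 12))/9 = ((-12 + C)*(12 + C))/9 = (-12 + C)*(12 + C)/9)
T(b) = 75
A(Z) = -35 + 5*Z
D = -100 (D = -35 + 5*(-13) = -35 - 65 = -100)
D + T(d(M(-2))) = -100 + 75 = -25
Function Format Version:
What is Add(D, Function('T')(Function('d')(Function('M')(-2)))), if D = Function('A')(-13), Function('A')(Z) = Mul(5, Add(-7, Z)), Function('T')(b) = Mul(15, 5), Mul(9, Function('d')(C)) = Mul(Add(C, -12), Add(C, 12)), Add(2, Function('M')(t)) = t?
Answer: -25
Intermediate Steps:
Function('M')(t) = Add(-2, t)
Function('d')(C) = Mul(Rational(1, 9), Add(-12, C), Add(12, C)) (Function('d')(C) = Mul(Rational(1, 9), Mul(Add(C, -12), Add(C, 12))) = Mul(Rational(1, 9), Mul(Add(-12, C), Add(12, C))) = Mul(Rational(1, 9), Add(-12, C), Add(12, C)))
Function('T')(b) = 75
Function('A')(Z) = Add(-35, Mul(5, Z))
D = -100 (D = Add(-35, Mul(5, -13)) = Add(-35, -65) = -100)
Add(D, Function('T')(Function('d')(Function('M')(-2)))) = Add(-100, 75) = -25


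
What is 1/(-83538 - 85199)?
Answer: -1/168737 ≈ -5.9264e-6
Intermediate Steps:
1/(-83538 - 85199) = 1/(-168737) = -1/168737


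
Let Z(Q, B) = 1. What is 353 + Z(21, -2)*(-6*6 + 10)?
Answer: 327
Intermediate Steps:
353 + Z(21, -2)*(-6*6 + 10) = 353 + 1*(-6*6 + 10) = 353 + 1*(-36 + 10) = 353 + 1*(-26) = 353 - 26 = 327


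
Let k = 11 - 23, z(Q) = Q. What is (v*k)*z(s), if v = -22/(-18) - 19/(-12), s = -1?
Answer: 101/3 ≈ 33.667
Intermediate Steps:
k = -12
v = 101/36 (v = -22*(-1/18) - 19*(-1/12) = 11/9 + 19/12 = 101/36 ≈ 2.8056)
(v*k)*z(s) = ((101/36)*(-12))*(-1) = -101/3*(-1) = 101/3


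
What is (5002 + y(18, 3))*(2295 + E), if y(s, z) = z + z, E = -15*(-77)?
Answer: 17277600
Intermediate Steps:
E = 1155
y(s, z) = 2*z
(5002 + y(18, 3))*(2295 + E) = (5002 + 2*3)*(2295 + 1155) = (5002 + 6)*3450 = 5008*3450 = 17277600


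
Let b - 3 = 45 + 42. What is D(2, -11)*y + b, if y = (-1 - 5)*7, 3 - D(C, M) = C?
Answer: 48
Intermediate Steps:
b = 90 (b = 3 + (45 + 42) = 3 + 87 = 90)
D(C, M) = 3 - C
y = -42 (y = -6*7 = -42)
D(2, -11)*y + b = (3 - 1*2)*(-42) + 90 = (3 - 2)*(-42) + 90 = 1*(-42) + 90 = -42 + 90 = 48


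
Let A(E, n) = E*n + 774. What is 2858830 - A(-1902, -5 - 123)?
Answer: 2614600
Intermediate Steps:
A(E, n) = 774 + E*n
2858830 - A(-1902, -5 - 123) = 2858830 - (774 - 1902*(-5 - 123)) = 2858830 - (774 - 1902*(-128)) = 2858830 - (774 + 243456) = 2858830 - 1*244230 = 2858830 - 244230 = 2614600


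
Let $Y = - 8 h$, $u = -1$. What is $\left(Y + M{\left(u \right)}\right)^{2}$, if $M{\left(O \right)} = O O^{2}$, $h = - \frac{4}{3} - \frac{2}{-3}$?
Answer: $\frac{169}{9} \approx 18.778$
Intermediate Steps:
$h = - \frac{2}{3}$ ($h = \left(-4\right) \frac{1}{3} - - \frac{2}{3} = - \frac{4}{3} + \frac{2}{3} = - \frac{2}{3} \approx -0.66667$)
$M{\left(O \right)} = O^{3}$
$Y = \frac{16}{3}$ ($Y = \left(-8\right) \left(- \frac{2}{3}\right) = \frac{16}{3} \approx 5.3333$)
$\left(Y + M{\left(u \right)}\right)^{2} = \left(\frac{16}{3} + \left(-1\right)^{3}\right)^{2} = \left(\frac{16}{3} - 1\right)^{2} = \left(\frac{13}{3}\right)^{2} = \frac{169}{9}$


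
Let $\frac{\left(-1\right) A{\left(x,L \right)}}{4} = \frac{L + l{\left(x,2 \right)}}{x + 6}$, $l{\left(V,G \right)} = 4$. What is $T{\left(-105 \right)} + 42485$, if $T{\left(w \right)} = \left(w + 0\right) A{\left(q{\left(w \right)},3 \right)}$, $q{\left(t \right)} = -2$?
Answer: $43220$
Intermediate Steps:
$A{\left(x,L \right)} = - \frac{4 \left(4 + L\right)}{6 + x}$ ($A{\left(x,L \right)} = - 4 \frac{L + 4}{x + 6} = - 4 \frac{4 + L}{6 + x} = - \frac{4 \left(4 + L\right)}{6 + x}$)
$T{\left(w \right)} = - 7 w$ ($T{\left(w \right)} = \left(w + 0\right) \frac{4 \left(-4 - 3\right)}{6 - 2} = w \frac{4 \left(-4 - 3\right)}{4} = w 4 \cdot \frac{1}{4} \left(-7\right) = w \left(-7\right) = - 7 w$)
$T{\left(-105 \right)} + 42485 = \left(-7\right) \left(-105\right) + 42485 = 735 + 42485 = 43220$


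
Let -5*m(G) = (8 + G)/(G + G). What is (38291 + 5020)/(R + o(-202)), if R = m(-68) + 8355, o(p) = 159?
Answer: 490858/96491 ≈ 5.0871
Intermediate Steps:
m(G) = -(8 + G)/(10*G) (m(G) = -(8 + G)/(5*(G + G)) = -(8 + G)/(5*(2*G)) = -(8 + G)*1/(2*G)/5 = -(8 + G)/(10*G))
R = 284067/34 (R = (⅒)*(-8 - 1*(-68))/(-68) + 8355 = (⅒)*(-1/68)*(-8 + 68) + 8355 = (⅒)*(-1/68)*60 + 8355 = -3/34 + 8355 = 284067/34 ≈ 8354.9)
(38291 + 5020)/(R + o(-202)) = (38291 + 5020)/(284067/34 + 159) = 43311/(289473/34) = 43311*(34/289473) = 490858/96491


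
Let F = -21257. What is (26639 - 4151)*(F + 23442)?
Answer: 49136280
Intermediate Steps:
(26639 - 4151)*(F + 23442) = (26639 - 4151)*(-21257 + 23442) = 22488*2185 = 49136280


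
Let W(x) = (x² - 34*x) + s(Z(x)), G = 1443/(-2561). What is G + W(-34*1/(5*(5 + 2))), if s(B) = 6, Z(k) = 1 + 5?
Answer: 9510327/241325 ≈ 39.409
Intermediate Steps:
Z(k) = 6
G = -111/197 (G = 1443*(-1/2561) = -111/197 ≈ -0.56345)
W(x) = 6 + x² - 34*x (W(x) = (x² - 34*x) + 6 = 6 + x² - 34*x)
G + W(-34*1/(5*(5 + 2))) = -111/197 + (6 + (-34*1/(5*(5 + 2)))² - (-1156)/(5*(5 + 2))) = -111/197 + (6 + (-34/(5*7))² - (-1156)/(5*7)) = -111/197 + (6 + (-34/35)² - (-1156)/35) = -111/197 + (6 + (-34*1/35)² - (-1156)/35) = -111/197 + (6 + (-34/35)² - 34*(-34/35)) = -111/197 + (6 + 1156/1225 + 1156/35) = -111/197 + 48966/1225 = 9510327/241325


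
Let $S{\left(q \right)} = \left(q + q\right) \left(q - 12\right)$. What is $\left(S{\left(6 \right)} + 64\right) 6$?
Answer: $-48$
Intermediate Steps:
$S{\left(q \right)} = 2 q \left(-12 + q\right)$
$\left(S{\left(6 \right)} + 64\right) 6 = \left(2 \cdot 6 \left(-12 + 6\right) + 64\right) 6 = \left(2 \cdot 6 \left(-6\right) + 64\right) 6 = \left(-72 + 64\right) 6 = \left(-8\right) 6 = -48$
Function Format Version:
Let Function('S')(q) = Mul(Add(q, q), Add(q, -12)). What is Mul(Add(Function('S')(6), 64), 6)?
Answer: -48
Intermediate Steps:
Function('S')(q) = Mul(2, q, Add(-12, q)) (Function('S')(q) = Mul(Mul(2, q), Add(-12, q)) = Mul(2, q, Add(-12, q)))
Mul(Add(Function('S')(6), 64), 6) = Mul(Add(Mul(2, 6, Add(-12, 6)), 64), 6) = Mul(Add(Mul(2, 6, -6), 64), 6) = Mul(Add(-72, 64), 6) = Mul(-8, 6) = -48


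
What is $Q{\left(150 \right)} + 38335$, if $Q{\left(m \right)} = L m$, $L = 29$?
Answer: $42685$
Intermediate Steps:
$Q{\left(m \right)} = 29 m$
$Q{\left(150 \right)} + 38335 = 29 \cdot 150 + 38335 = 4350 + 38335 = 42685$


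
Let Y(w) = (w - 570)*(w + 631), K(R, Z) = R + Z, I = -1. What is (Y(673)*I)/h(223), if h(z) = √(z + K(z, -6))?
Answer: -33578*√110/55 ≈ -6403.1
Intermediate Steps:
Y(w) = (-570 + w)*(631 + w)
h(z) = √(-6 + 2*z) (h(z) = √(z + (z - 6)) = √(z + (-6 + z)) = √(-6 + 2*z))
(Y(673)*I)/h(223) = ((-359670 + 673² + 61*673)*(-1))/(√(-6 + 2*223)) = ((-359670 + 452929 + 41053)*(-1))/(√(-6 + 446)) = (134312*(-1))/(√440) = -134312*√110/220 = -33578*√110/55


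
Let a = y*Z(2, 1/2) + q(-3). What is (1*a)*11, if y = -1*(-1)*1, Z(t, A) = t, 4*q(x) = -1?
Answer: 77/4 ≈ 19.250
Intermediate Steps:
q(x) = -¼ (q(x) = (¼)*(-1) = -¼)
y = 1 (y = 1*1 = 1)
a = 7/4 (a = 1*2 - ¼ = 2 - ¼ = 7/4 ≈ 1.7500)
(1*a)*11 = (1*(7/4))*11 = (7/4)*11 = 77/4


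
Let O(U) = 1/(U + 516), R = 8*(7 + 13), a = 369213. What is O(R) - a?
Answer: -249587987/676 ≈ -3.6921e+5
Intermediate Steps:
R = 160 (R = 8*20 = 160)
O(U) = 1/(516 + U)
O(R) - a = 1/(516 + 160) - 1*369213 = 1/676 - 369213 = -249587987/676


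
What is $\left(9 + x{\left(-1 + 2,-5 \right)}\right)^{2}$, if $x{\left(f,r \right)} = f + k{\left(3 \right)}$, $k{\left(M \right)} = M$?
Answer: $169$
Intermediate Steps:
$x{\left(f,r \right)} = 3 + f$ ($x{\left(f,r \right)} = f + 3 = 3 + f$)
$\left(9 + x{\left(-1 + 2,-5 \right)}\right)^{2} = \left(9 + \left(3 + \left(-1 + 2\right)\right)\right)^{2} = \left(9 + \left(3 + 1\right)\right)^{2} = \left(9 + 4\right)^{2} = 13^{2} = 169$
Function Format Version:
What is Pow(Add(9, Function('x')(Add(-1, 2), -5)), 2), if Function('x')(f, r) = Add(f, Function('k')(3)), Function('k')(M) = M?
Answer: 169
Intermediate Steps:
Function('x')(f, r) = Add(3, f) (Function('x')(f, r) = Add(f, 3) = Add(3, f))
Pow(Add(9, Function('x')(Add(-1, 2), -5)), 2) = Pow(Add(9, Add(3, Add(-1, 2))), 2) = Pow(Add(9, Add(3, 1)), 2) = Pow(Add(9, 4), 2) = Pow(13, 2) = 169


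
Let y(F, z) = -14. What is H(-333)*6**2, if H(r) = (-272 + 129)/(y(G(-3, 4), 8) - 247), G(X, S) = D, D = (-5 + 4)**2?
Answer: 572/29 ≈ 19.724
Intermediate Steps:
D = 1 (D = (-1)**2 = 1)
G(X, S) = 1
H(r) = 143/261 (H(r) = (-272 + 129)/(-14 - 247) = -143/(-261) = -143*(-1/261) = 143/261)
H(-333)*6**2 = (143/261)*6**2 = (143/261)*36 = 572/29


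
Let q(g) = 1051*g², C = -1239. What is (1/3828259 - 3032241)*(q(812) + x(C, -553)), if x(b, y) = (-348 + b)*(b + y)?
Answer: -8077155987849168743264/3828259 ≈ -2.1099e+15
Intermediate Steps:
(1/3828259 - 3032241)*(q(812) + x(C, -553)) = (1/3828259 - 3032241)*(1051*812² + ((-1239)² - 348*(-1239) - 348*(-553) - 1239*(-553))) = (1/3828259 - 3032241)*(1051*659344 + (1535121 + 431172 + 192444 + 685167)) = -11608203898418*(692970544 + 2843904)/3828259 = -11608203898418/3828259*695814448 = -8077155987849168743264/3828259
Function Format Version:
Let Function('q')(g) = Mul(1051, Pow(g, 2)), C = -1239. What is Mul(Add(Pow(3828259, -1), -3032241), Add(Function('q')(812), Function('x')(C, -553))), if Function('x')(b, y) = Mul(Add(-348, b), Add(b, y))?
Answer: Rational(-8077155987849168743264, 3828259) ≈ -2.1099e+15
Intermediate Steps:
Mul(Add(Pow(3828259, -1), -3032241), Add(Function('q')(812), Function('x')(C, -553))) = Mul(Add(Pow(3828259, -1), -3032241), Add(Mul(1051, Pow(812, 2)), Add(Pow(-1239, 2), Mul(-348, -1239), Mul(-348, -553), Mul(-1239, -553)))) = Mul(Add(Rational(1, 3828259), -3032241), Add(Mul(1051, 659344), Add(1535121, 431172, 192444, 685167))) = Mul(Rational(-11608203898418, 3828259), Add(692970544, 2843904)) = Mul(Rational(-11608203898418, 3828259), 695814448) = Rational(-8077155987849168743264, 3828259)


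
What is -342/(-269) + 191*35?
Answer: 1798607/269 ≈ 6686.3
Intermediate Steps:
-342/(-269) + 191*35 = -342*(-1/269) + 6685 = 342/269 + 6685 = 1798607/269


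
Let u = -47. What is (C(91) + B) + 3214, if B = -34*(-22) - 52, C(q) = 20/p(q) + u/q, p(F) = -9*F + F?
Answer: 711521/182 ≈ 3909.5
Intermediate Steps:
p(F) = -8*F
C(q) = -99/(2*q) (C(q) = 20/((-8*q)) - 47/q = 20*(-1/(8*q)) - 47/q = -5/(2*q) - 47/q = -99/(2*q))
B = 696 (B = 748 - 52 = 696)
(C(91) + B) + 3214 = (-99/2/91 + 696) + 3214 = (-99/2*1/91 + 696) + 3214 = (-99/182 + 696) + 3214 = 126573/182 + 3214 = 711521/182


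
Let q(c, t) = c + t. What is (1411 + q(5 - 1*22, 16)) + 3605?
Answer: 5015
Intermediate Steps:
(1411 + q(5 - 1*22, 16)) + 3605 = (1411 + ((5 - 1*22) + 16)) + 3605 = (1411 + ((5 - 22) + 16)) + 3605 = (1411 + (-17 + 16)) + 3605 = (1411 - 1) + 3605 = 1410 + 3605 = 5015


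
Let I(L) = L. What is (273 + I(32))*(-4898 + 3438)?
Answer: -445300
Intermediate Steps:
(273 + I(32))*(-4898 + 3438) = (273 + 32)*(-4898 + 3438) = 305*(-1460) = -445300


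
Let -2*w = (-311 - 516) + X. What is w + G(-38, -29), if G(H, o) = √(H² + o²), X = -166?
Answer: 993/2 + √2285 ≈ 544.30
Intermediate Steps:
w = 993/2 (w = -((-311 - 516) - 166)/2 = -(-827 - 166)/2 = -½*(-993) = 993/2 ≈ 496.50)
w + G(-38, -29) = 993/2 + √((-38)² + (-29)²) = 993/2 + √(1444 + 841) = 993/2 + √2285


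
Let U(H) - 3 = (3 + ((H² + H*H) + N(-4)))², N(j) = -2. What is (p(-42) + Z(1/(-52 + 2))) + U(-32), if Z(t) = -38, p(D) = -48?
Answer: 4198318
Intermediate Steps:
U(H) = 3 + (1 + 2*H²)² (U(H) = 3 + (3 + ((H² + H*H) - 2))² = 3 + (3 + ((H² + H²) - 2))² = 3 + (3 + (2*H² - 2))² = 3 + (3 + (-2 + 2*H²))² = 3 + (1 + 2*H²)²)
(p(-42) + Z(1/(-52 + 2))) + U(-32) = (-48 - 38) + (3 + (1 + 2*(-32)²)²) = -86 + (3 + (1 + 2*1024)²) = -86 + (3 + (1 + 2048)²) = -86 + (3 + 2049²) = -86 + (3 + 4198401) = -86 + 4198404 = 4198318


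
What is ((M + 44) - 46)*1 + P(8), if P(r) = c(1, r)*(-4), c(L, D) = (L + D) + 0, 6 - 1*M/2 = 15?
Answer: -56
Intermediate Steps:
M = -18 (M = 12 - 2*15 = 12 - 30 = -18)
c(L, D) = D + L (c(L, D) = (D + L) + 0 = D + L)
P(r) = -4 - 4*r (P(r) = (r + 1)*(-4) = (1 + r)*(-4) = -4 - 4*r)
((M + 44) - 46)*1 + P(8) = ((-18 + 44) - 46)*1 + (-4 - 4*8) = (26 - 46)*1 + (-4 - 32) = -20*1 - 36 = -20 - 36 = -56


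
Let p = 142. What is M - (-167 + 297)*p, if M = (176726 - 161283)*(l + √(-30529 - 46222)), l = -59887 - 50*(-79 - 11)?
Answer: -855359901 + 15443*I*√76751 ≈ -8.5536e+8 + 4.2783e+6*I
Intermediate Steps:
l = -55387 (l = -59887 - 50*(-90) = -59887 + 4500 = -55387)
M = -855341441 + 15443*I*√76751 (M = (176726 - 161283)*(-55387 + √(-30529 - 46222)) = 15443*(-55387 + √(-76751)) = 15443*(-55387 + I*√76751) = -855341441 + 15443*I*√76751 ≈ -8.5534e+8 + 4.2783e+6*I)
M - (-167 + 297)*p = (-855341441 + 15443*I*√76751) - (-167 + 297)*142 = (-855341441 + 15443*I*√76751) - 130*142 = (-855341441 + 15443*I*√76751) - 1*18460 = (-855341441 + 15443*I*√76751) - 18460 = -855359901 + 15443*I*√76751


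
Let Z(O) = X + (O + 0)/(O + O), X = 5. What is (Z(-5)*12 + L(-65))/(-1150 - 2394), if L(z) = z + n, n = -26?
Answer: 25/3544 ≈ 0.0070542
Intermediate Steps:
L(z) = -26 + z (L(z) = z - 26 = -26 + z)
Z(O) = 11/2 (Z(O) = 5 + (O + 0)/(O + O) = 5 + O/((2*O)) = 5 + O*(1/(2*O)) = 5 + ½ = 11/2)
(Z(-5)*12 + L(-65))/(-1150 - 2394) = ((11/2)*12 + (-26 - 65))/(-1150 - 2394) = (66 - 91)/(-3544) = -25*(-1/3544) = 25/3544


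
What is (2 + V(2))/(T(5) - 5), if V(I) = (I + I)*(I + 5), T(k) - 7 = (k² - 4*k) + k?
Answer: 5/2 ≈ 2.5000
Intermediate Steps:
T(k) = 7 + k² - 3*k (T(k) = 7 + ((k² - 4*k) + k) = 7 + (k² - 3*k) = 7 + k² - 3*k)
V(I) = 2*I*(5 + I) (V(I) = (2*I)*(5 + I) = 2*I*(5 + I))
(2 + V(2))/(T(5) - 5) = (2 + 2*2*(5 + 2))/((7 + 5² - 3*5) - 5) = (2 + 2*2*7)/((7 + 25 - 15) - 5) = (2 + 28)/(17 - 5) = 30/12 = (1/12)*30 = 5/2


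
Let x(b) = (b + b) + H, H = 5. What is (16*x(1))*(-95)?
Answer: -10640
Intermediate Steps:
x(b) = 5 + 2*b (x(b) = (b + b) + 5 = 2*b + 5 = 5 + 2*b)
(16*x(1))*(-95) = (16*(5 + 2*1))*(-95) = (16*(5 + 2))*(-95) = (16*7)*(-95) = 112*(-95) = -10640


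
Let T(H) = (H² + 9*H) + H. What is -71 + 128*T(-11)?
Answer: 1337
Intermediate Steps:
T(H) = H² + 10*H
-71 + 128*T(-11) = -71 + 128*(-11*(10 - 11)) = -71 + 128*(-11*(-1)) = -71 + 128*11 = -71 + 1408 = 1337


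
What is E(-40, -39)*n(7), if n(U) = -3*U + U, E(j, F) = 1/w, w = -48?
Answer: 7/24 ≈ 0.29167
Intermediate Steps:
E(j, F) = -1/48 (E(j, F) = 1/(-48) = -1/48)
n(U) = -2*U
E(-40, -39)*n(7) = -(-1)*7/24 = -1/48*(-14) = 7/24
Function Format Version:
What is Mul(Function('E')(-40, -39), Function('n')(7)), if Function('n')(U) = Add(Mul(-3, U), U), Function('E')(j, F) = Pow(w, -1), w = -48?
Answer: Rational(7, 24) ≈ 0.29167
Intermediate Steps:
Function('E')(j, F) = Rational(-1, 48) (Function('E')(j, F) = Pow(-48, -1) = Rational(-1, 48))
Function('n')(U) = Mul(-2, U)
Mul(Function('E')(-40, -39), Function('n')(7)) = Mul(Rational(-1, 48), Mul(-2, 7)) = Mul(Rational(-1, 48), -14) = Rational(7, 24)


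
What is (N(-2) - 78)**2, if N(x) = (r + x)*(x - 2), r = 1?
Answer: 5476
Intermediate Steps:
N(x) = (1 + x)*(-2 + x) (N(x) = (1 + x)*(x - 2) = (1 + x)*(-2 + x))
(N(-2) - 78)**2 = ((-2 + (-2)**2 - 1*(-2)) - 78)**2 = ((-2 + 4 + 2) - 78)**2 = (4 - 78)**2 = (-74)**2 = 5476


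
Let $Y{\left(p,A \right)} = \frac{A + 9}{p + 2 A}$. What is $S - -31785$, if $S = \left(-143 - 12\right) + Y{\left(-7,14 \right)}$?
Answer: $\frac{664253}{21} \approx 31631.0$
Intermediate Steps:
$Y{\left(p,A \right)} = \frac{9 + A}{p + 2 A}$
$S = - \frac{3232}{21}$ ($S = \left(-143 - 12\right) + \frac{9 + 14}{-7 + 2 \cdot 14} = -155 + \frac{1}{-7 + 28} \cdot 23 = -155 + \frac{1}{21} \cdot 23 = -155 + \frac{23}{21} = - \frac{3232}{21} \approx -153.9$)
$S - -31785 = - \frac{3232}{21} - -31785 = - \frac{3232}{21} + 31785 = \frac{664253}{21}$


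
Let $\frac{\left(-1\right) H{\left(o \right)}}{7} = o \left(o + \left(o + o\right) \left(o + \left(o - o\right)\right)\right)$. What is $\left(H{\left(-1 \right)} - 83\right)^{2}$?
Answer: $5776$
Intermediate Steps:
$H{\left(o \right)} = - 7 o \left(o + 2 o^{2}\right)$ ($H{\left(o \right)} = - 7 o \left(o + \left(o + o\right) \left(o + \left(o - o\right)\right)\right) = - 7 o \left(o + 2 o \left(o + 0\right)\right) = - 7 o \left(o + 2 o o\right) = - 7 o \left(o + 2 o^{2}\right)$)
$\left(H{\left(-1 \right)} - 83\right)^{2} = \left(\left(-1\right)^{2} \left(-7 - -14\right) - 83\right)^{2} = \left(1 \left(-7 + 14\right) - 83\right)^{2} = \left(1 \cdot 7 - 83\right)^{2} = \left(7 - 83\right)^{2} = \left(-76\right)^{2} = 5776$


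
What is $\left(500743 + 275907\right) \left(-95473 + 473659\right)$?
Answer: $293718156900$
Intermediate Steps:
$\left(500743 + 275907\right) \left(-95473 + 473659\right) = 776650 \cdot 378186 = 293718156900$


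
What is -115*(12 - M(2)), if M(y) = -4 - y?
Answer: -2070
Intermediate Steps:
-115*(12 - M(2)) = -115*(12 - (-4 - 1*2)) = -115*(12 - (-4 - 2)) = -115*(12 - 1*(-6)) = -115*(12 + 6) = -115*18 = -2070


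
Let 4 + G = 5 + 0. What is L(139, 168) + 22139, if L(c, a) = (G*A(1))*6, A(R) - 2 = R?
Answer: 22157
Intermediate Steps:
A(R) = 2 + R
G = 1 (G = -4 + (5 + 0) = -4 + 5 = 1)
L(c, a) = 18 (L(c, a) = (1*(2 + 1))*6 = (1*3)*6 = 3*6 = 18)
L(139, 168) + 22139 = 18 + 22139 = 22157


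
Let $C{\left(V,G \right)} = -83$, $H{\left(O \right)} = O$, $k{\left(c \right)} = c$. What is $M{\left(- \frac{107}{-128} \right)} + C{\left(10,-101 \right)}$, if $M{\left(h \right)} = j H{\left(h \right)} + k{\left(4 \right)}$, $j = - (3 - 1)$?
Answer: $- \frac{5163}{64} \approx -80.672$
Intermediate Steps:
$j = -2$ ($j = \left(-1\right) 2 = -2$)
$M{\left(h \right)} = 4 - 2 h$ ($M{\left(h \right)} = - 2 h + 4 = 4 - 2 h$)
$M{\left(- \frac{107}{-128} \right)} + C{\left(10,-101 \right)} = \left(4 - 2 \left(- \frac{107}{-128}\right)\right) - 83 = \left(4 - 2 \left(\left(-107\right) \left(- \frac{1}{128}\right)\right)\right) - 83 = \left(4 - \frac{107}{64}\right) - 83 = \frac{149}{64} - 83 = - \frac{5163}{64}$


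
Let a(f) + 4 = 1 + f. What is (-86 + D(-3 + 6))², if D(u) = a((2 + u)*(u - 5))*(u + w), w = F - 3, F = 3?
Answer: 15625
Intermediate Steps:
a(f) = -3 + f (a(f) = -4 + (1 + f) = -3 + f)
w = 0 (w = 3 - 3 = 0)
D(u) = u*(-3 + (-5 + u)*(2 + u)) (D(u) = (-3 + (2 + u)*(u - 5))*(u + 0) = (-3 + (2 + u)*(-5 + u))*u = (-3 + (-5 + u)*(2 + u))*u = u*(-3 + (-5 + u)*(2 + u)))
(-86 + D(-3 + 6))² = (-86 + (-3 + 6)*(-13 + (-3 + 6)² - 3*(-3 + 6)))² = (-86 + 3*(-13 + 3² - 3*3))² = (-86 + 3*(-13 + 9 - 9))² = (-86 + 3*(-13))² = (-86 - 39)² = (-125)² = 15625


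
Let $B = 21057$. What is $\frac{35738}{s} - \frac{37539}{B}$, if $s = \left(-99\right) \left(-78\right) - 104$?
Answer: $\frac{77760494}{26735371} \approx 2.9085$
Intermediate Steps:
$s = 7618$ ($s = 7722 - 104 = 7618$)
$\frac{35738}{s} - \frac{37539}{B} = \frac{35738}{7618} - \frac{37539}{21057} = 35738 \cdot \frac{1}{7618} - \frac{12513}{7019} = \frac{17869}{3809} - \frac{12513}{7019} = \frac{77760494}{26735371}$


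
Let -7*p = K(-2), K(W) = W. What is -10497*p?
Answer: -20994/7 ≈ -2999.1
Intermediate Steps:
p = 2/7 (p = -⅐*(-2) = 2/7 ≈ 0.28571)
-10497*p = -10497*2/7 = -20994/7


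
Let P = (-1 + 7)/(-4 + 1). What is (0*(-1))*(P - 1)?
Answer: 0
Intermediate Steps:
P = -2 (P = 6/(-3) = 6*(-1/3) = -2)
(0*(-1))*(P - 1) = (0*(-1))*(-2 - 1) = 0*(-3) = 0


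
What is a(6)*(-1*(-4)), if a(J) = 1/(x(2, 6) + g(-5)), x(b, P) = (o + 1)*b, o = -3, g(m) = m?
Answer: -4/9 ≈ -0.44444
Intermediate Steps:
x(b, P) = -2*b (x(b, P) = (-3 + 1)*b = -2*b)
a(J) = -1/9 (a(J) = 1/(-2*2 - 5) = 1/(-4 - 5) = 1/(-9) = -1/9)
a(6)*(-1*(-4)) = -(-1)*(-4)/9 = -1/9*4 = -4/9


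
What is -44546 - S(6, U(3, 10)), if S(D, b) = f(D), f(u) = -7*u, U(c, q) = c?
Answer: -44504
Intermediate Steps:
S(D, b) = -7*D
-44546 - S(6, U(3, 10)) = -44546 - (-7)*6 = -44546 - 1*(-42) = -44546 + 42 = -44504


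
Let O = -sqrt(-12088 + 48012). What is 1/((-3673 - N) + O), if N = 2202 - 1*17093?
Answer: 5609/62903800 + sqrt(8981)/62903800 ≈ 9.0674e-5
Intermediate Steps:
N = -14891 (N = 2202 - 17093 = -14891)
O = -2*sqrt(8981) (O = -sqrt(35924) = -2*sqrt(8981) ≈ -189.54)
1/((-3673 - N) + O) = 1/((-3673 - 1*(-14891)) - 2*sqrt(8981)) = 1/((-3673 + 14891) - 2*sqrt(8981)) = 1/(11218 - 2*sqrt(8981))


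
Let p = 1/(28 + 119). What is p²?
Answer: 1/21609 ≈ 4.6277e-5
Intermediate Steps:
p = 1/147 ≈ 0.0068027
p² = (1/147)² = 1/21609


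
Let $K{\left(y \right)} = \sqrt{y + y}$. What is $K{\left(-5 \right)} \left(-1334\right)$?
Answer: $- 1334 i \sqrt{10} \approx - 4218.5 i$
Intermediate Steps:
$K{\left(y \right)} = \sqrt{2} \sqrt{y}$ ($K{\left(y \right)} = \sqrt{2 y} = \sqrt{2} \sqrt{y}$)
$K{\left(-5 \right)} \left(-1334\right) = \sqrt{2} \sqrt{-5} \left(-1334\right) = \sqrt{2} i \sqrt{5} \left(-1334\right) = i \sqrt{10} \left(-1334\right) = - 1334 i \sqrt{10}$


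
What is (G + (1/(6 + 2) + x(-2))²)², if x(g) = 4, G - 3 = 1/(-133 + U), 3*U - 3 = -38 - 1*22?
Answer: 591997561/1478656 ≈ 400.36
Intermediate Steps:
U = -19 (U = 1 + (-38 - 1*22)/3 = 1 + (-38 - 22)/3 = 1 + (⅓)*(-60) = 1 - 20 = -19)
G = 455/152 (G = 3 + 1/(-133 - 19) = 3 + 1/(-152) = 3 - 1/152 = 455/152 ≈ 2.9934)
(G + (1/(6 + 2) + x(-2))²)² = (455/152 + (1/(6 + 2) + 4)²)² = (455/152 + (1/8 + 4)²)² = (455/152 + (⅛ + 4)²)² = (455/152 + (33/8)²)² = (455/152 + 1089/64)² = (24331/1216)² = 591997561/1478656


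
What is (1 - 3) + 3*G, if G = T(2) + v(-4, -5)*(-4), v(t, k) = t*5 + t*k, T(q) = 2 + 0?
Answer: 4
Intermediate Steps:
T(q) = 2
v(t, k) = 5*t + k*t
G = 2 (G = 2 - 4*(5 - 5)*(-4) = 2 - 4*0*(-4) = 2 + 0*(-4) = 2 + 0 = 2)
(1 - 3) + 3*G = (1 - 3) + 3*2 = -2 + 6 = 4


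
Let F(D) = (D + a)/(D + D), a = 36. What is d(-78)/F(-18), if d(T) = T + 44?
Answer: 68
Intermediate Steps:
d(T) = 44 + T
F(D) = (36 + D)/(2*D) (F(D) = (D + 36)/(D + D) = (36 + D)/((2*D)) = (36 + D)*(1/(2*D)) = (36 + D)/(2*D))
d(-78)/F(-18) = (44 - 78)/(((½)*(36 - 18)/(-18))) = -34/((½)*(-1/18)*18) = -34/(-½) = -34*(-2) = 68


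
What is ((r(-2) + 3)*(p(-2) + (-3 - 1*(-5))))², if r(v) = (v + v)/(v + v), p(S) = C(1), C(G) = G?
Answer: 144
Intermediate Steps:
p(S) = 1
r(v) = 1 (r(v) = (2*v)/((2*v)) = (2*v)*(1/(2*v)) = 1)
((r(-2) + 3)*(p(-2) + (-3 - 1*(-5))))² = ((1 + 3)*(1 + (-3 - 1*(-5))))² = (4*(1 + (-3 + 5)))² = (4*(1 + 2))² = (4*3)² = 12² = 144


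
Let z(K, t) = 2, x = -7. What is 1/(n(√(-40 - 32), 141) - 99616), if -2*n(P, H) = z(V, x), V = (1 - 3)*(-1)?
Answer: -1/99617 ≈ -1.0038e-5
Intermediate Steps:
V = 2 (V = -2*(-1) = 2)
n(P, H) = -1 (n(P, H) = -½*2 = -1)
1/(n(√(-40 - 32), 141) - 99616) = 1/(-1 - 99616) = 1/(-99617) = -1/99617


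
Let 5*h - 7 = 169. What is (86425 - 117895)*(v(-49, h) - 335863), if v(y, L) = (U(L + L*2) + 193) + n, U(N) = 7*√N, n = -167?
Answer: 10568790390 - 176232*√165 ≈ 1.0567e+10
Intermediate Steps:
h = 176/5 (h = 7/5 + (⅕)*169 = 7/5 + 169/5 = 176/5 ≈ 35.200)
v(y, L) = 26 + 7*√3*√L (v(y, L) = (7*√(L + L*2) + 193) - 167 = (7*√(L + 2*L) + 193) - 167 = (7*√(3*L) + 193) - 167 = (7*(√3*√L) + 193) - 167 = (7*√3*√L + 193) - 167 = (193 + 7*√3*√L) - 167 = 26 + 7*√3*√L)
(86425 - 117895)*(v(-49, h) - 335863) = (86425 - 117895)*((26 + 7*√3*√(176/5)) - 335863) = -31470*((26 + 7*√3*(4*√55/5)) - 335863) = -31470*((26 + 28*√165/5) - 335863) = -31470*(-335837 + 28*√165/5) = 10568790390 - 176232*√165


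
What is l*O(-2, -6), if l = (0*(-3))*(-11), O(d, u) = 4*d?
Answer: 0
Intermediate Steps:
l = 0 (l = 0*(-11) = 0)
l*O(-2, -6) = 0*(4*(-2)) = 0*(-8) = 0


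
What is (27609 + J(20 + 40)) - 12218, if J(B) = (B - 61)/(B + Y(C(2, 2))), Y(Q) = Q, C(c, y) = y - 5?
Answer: 877286/57 ≈ 15391.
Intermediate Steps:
C(c, y) = -5 + y
J(B) = (-61 + B)/(-3 + B) (J(B) = (B - 61)/(B + (-5 + 2)) = (-61 + B)/(B - 3) = (-61 + B)/(-3 + B))
(27609 + J(20 + 40)) - 12218 = (27609 + (-61 + (20 + 40))/(-3 + (20 + 40))) - 12218 = (27609 + (-61 + 60)/(-3 + 60)) - 12218 = (27609 - 1/57) - 12218 = 1573712/57 - 12218 = 877286/57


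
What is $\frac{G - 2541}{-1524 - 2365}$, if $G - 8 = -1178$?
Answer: $\frac{3711}{3889} \approx 0.95423$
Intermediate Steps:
$G = -1170$ ($G = 8 - 1178 = -1170$)
$\frac{G - 2541}{-1524 - 2365} = \frac{-1170 - 2541}{-1524 - 2365} = - \frac{3711}{-3889} = \left(-3711\right) \left(- \frac{1}{3889}\right) = \frac{3711}{3889}$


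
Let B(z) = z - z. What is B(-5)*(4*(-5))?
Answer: 0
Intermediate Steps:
B(z) = 0
B(-5)*(4*(-5)) = 0*(4*(-5)) = 0*(-20) = 0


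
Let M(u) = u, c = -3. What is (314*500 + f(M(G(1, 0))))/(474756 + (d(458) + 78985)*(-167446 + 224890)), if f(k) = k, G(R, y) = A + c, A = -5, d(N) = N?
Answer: 9812/285249903 ≈ 3.4398e-5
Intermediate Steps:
G(R, y) = -8 (G(R, y) = -5 - 3 = -8)
(314*500 + f(M(G(1, 0))))/(474756 + (d(458) + 78985)*(-167446 + 224890)) = (314*500 - 8)/(474756 + (458 + 78985)*(-167446 + 224890)) = (157000 - 8)/(474756 + 79443*57444) = 156992/(474756 + 4563523692) = 156992/4563998448 = 156992*(1/4563998448) = 9812/285249903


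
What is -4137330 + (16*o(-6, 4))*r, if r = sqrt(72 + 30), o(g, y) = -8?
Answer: -4137330 - 128*sqrt(102) ≈ -4.1386e+6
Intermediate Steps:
r = sqrt(102) ≈ 10.100
-4137330 + (16*o(-6, 4))*r = -4137330 + (16*(-8))*sqrt(102) = -4137330 - 128*sqrt(102)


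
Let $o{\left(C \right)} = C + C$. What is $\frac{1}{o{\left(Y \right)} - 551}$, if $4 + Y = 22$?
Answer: $- \frac{1}{515} \approx -0.0019417$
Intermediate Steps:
$Y = 18$ ($Y = -4 + 22 = 18$)
$o{\left(C \right)} = 2 C$
$\frac{1}{o{\left(Y \right)} - 551} = \frac{1}{2 \cdot 18 - 551} = \frac{1}{36 - 551} = \frac{1}{-515} = - \frac{1}{515}$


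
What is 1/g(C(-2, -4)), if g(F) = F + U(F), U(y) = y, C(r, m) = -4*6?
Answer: -1/48 ≈ -0.020833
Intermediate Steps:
C(r, m) = -24
g(F) = 2*F (g(F) = F + F = 2*F)
1/g(C(-2, -4)) = 1/(2*(-24)) = 1/(-48) = -1/48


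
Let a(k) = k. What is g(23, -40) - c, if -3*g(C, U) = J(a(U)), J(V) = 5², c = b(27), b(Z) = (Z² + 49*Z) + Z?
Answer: -6262/3 ≈ -2087.3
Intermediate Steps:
b(Z) = Z² + 50*Z
c = 2079 (c = 27*(50 + 27) = 27*77 = 2079)
J(V) = 25
g(C, U) = -25/3 (g(C, U) = -⅓*25 = -25/3)
g(23, -40) - c = -25/3 - 1*2079 = -25/3 - 2079 = -6262/3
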